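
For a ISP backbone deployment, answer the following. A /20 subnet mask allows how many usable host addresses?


Given: subnet mask /20
Host bits = 32 - 20 = 12
Total addresses = 2^12 = 4096
Usable hosts = 4096 - 2 (network + broadcast) = 4094

4094


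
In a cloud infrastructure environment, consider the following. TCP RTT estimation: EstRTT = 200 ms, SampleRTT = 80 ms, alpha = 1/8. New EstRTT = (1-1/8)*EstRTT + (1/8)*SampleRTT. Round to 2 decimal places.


Given: EstRTT = 200 ms, SampleRTT = 80 ms, alpha = 1/8
New EstRTT = (1 - alpha) * EstRTT + alpha * SampleRTT
(7/8) * 200 = 175
(1/8) * 80 = 10
New EstRTT = 175 + 10 = 185 ms -> 185.00 ms (2 dp)

185.00


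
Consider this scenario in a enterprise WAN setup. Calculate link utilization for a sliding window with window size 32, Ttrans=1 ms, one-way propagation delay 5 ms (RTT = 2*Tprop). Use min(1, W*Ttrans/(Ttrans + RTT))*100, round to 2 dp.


Given: W = 32, Ttrans = 1 ms, RTT = 10 ms (= 2 * Tprop, Tprop = 5 ms)
Cycle time = Ttrans + RTT = 1 + 10 = 11 ms (first packet sent until its ACK returns)
W * Ttrans = 32 * 1 = 32 ms of sending per cycle
W * Ttrans / (Ttrans + RTT) = 32 / 11 = 2.909091
U = min(1, 2.909091) = 1.000000
U% = 100.00%

100.00


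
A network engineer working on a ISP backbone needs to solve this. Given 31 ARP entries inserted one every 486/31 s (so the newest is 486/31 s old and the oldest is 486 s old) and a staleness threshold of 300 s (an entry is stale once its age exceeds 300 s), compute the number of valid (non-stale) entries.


Ages are k * 486/31 s for k = 1..31 (spacing = 15.6774 s).
Entry k is valid iff k * 486/31 <= 300 iff k <= 31 * 300 / 486 = 19.1358
n_valid = floor(19.1358) = 19
(n_stale = 31 - 19 = 12)

19


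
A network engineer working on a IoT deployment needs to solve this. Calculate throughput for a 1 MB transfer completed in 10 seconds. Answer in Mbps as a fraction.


Given: file = 1 MB, time = 10 s
File in Mb = 1 * 8 = 8 Mb
Throughput = 8 / 10 Mbps
Throughput = 4/5 Mbps

4/5


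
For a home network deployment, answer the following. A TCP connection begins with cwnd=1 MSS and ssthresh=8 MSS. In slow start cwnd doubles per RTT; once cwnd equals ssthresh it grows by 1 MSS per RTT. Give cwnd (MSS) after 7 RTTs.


RTT 0: cwnd = 1 MSS (initial)
RTT 1: cwnd = 2 MSS (slow start, doubled)
RTT 2: cwnd = 4 MSS (slow start, doubled)
RTT 3: cwnd = 8 MSS (slow start, doubled)
RTT 4: cwnd = 9 MSS (congestion avoidance, +1)
RTT 5: cwnd = 10 MSS (congestion avoidance, +1)
RTT 6: cwnd = 11 MSS (congestion avoidance, +1)
RTT 7: cwnd = 12 MSS (congestion avoidance, +1)

12


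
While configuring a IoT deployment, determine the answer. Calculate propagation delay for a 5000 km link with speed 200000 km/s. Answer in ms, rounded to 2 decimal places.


Given: distance = 5000 km, speed = 200000 km/s
Delay = distance / speed = 5000 / 200000 seconds
Delay in ms = 5000 * 1000 / 200000
Delay = 25.0000 ms
Rounded to 2 dp = 25.00 ms

25.00


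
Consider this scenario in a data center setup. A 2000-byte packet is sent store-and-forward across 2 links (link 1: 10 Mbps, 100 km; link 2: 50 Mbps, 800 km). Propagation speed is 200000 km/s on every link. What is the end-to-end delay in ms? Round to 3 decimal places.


Packet = 2000 bytes = 16000 bits. Store-and-forward: sum (t_trans + t_prop) per link.
Link 1: t_trans = 16000/(10*10^6) s = 1.6000 ms; t_prop = 100/200000 s = 0.5000 ms; subtotal = 2.1000 ms
Link 2: t_trans = 16000/(50*10^6) s = 0.3200 ms; t_prop = 800/200000 s = 4.0000 ms; subtotal = 4.3200 ms
End-to-end = 2.1000 + 4.3200 = 6.4200 ms -> 6.420 ms (3 dp)

6.420


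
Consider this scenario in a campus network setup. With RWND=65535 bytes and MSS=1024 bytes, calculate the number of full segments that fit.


Given: RWND = 65535 bytes, MSS = 1024 bytes
Full segments = floor(RWND / MSS)
Full segments = floor(65535 / 1024)
Full segments = floor(63.999) = 63

63


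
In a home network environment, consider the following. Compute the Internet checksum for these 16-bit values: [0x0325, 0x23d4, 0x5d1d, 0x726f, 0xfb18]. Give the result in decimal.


Given words: [0x0325, 0x23d4, 0x5d1d, 0x726f, 0xfb18]
Step 1: Sum all words
Raw sum = 805 + 9172 + 23837 + 29295 + 64280 = 127389
Step 2: Fold carry: (61853 + 1) = 61854
One's complement = ~61854 & 0xFFFF = 3681

3681


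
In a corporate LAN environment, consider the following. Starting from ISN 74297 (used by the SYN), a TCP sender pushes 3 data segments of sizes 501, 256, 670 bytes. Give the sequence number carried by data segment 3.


The SYN occupies sequence number ISN = 74297, so the first data byte is ISN + 1 = 74298.
SEQ of data segment i = (ISN + 1) + sum of payload sizes of segments 1..i-1.
Segment 1: SEQ = 74298, payload = 501 bytes
Segment 2: SEQ = 74799, payload = 256 bytes
Segment 3: SEQ = 75055, payload = 670 bytes
SEQ of segment 3 = 74298 + 501 + 256 = 75055

75055


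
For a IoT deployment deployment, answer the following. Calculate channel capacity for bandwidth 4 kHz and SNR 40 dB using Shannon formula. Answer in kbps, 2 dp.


Given: B = 4 kHz, SNR = 40 dB
SNR linear = 10^(40/10) = 10000
1 + SNR = 10001
log2(10001) = 13.2878566418
C = 4 * 1000 * 13.2878566418 = 53151.4266 bps
C = 53.151427 kbps -> 53.15 kbps (2 dp)

53.15


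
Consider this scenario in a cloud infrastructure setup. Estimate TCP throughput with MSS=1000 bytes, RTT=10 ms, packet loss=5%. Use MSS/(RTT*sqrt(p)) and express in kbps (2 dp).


Given: MSS = 1000 bytes, RTT = 10 ms, loss = 5%
RTT in seconds = 10 / 1000 = 0.01
Loss rate = 5% = 0.05
sqrt(loss) = sqrt(0.05) = 0.223606797750
Throughput (bytes/s) = 1000 / (0.01 * 0.223606797750) = 447213.5955
Throughput (kbps) = 447213.5955 * 8 / 1000 = 3577.708764 -> 3577.71 kbps (2 dp)

3577.71


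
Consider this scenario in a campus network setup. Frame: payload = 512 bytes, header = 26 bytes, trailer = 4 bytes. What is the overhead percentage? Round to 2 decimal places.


Given: payload = 512 B, header = 26 B, trailer = 4 B
Overhead bytes = header + trailer = 26 + 4 = 30
Total frame = payload + overhead = 512 + 30 = 542
Overhead % = 30 / 542 * 100 = 5.5351% -> 5.54% (2 dp)

5.54


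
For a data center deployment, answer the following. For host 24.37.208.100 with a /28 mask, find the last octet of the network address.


Given: IP = 24.37.208.100, prefix = /28
Subnet mask = 255.255.255.240
Last octet of IP: 100
Last octet of mask: 240
Network last octet = 100 AND 240 = 96

96


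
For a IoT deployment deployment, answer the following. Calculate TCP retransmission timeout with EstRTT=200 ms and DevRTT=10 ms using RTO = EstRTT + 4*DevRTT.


Given: EstRTT = 200 ms, DevRTT = 10 ms
Timeout = EstRTT + 4 * DevRTT
4 * DevRTT = 4 * 10 = 40
Timeout = 200 + 40 = 240 ms

240


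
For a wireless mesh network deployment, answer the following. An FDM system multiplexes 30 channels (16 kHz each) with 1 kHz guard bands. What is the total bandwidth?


Given: 30 channels, 16 kHz each, guard = 1 kHz
Channel bandwidth = 30 * 16 = 480 kHz
Guard bands = 29 gaps * 1 kHz = 29 kHz
Total = 480 + 29 = 509 kHz

509


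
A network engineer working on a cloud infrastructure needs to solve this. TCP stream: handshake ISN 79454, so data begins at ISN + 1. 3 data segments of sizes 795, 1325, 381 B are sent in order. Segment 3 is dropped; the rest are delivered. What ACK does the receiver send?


SYN uses sequence number 79454; first data byte = ISN + 1 = 79455.
Segment 1: SEQ = 79455, len = 795 B, covers [79455, 80249]
Segment 2: SEQ = 80250, len = 1325 B, covers [80250, 81574]
Segment 3: SEQ = 81575, len = 381 B, covers [81575, 81955] [LOST]
In-order data received: bytes [79455, 81574] (segments 1..2).
Segment 3 missing -> gap begins at byte 81575.
Cumulative ACK = next expected in-order byte = 79455 + 795 + 1325 = 81575

81575


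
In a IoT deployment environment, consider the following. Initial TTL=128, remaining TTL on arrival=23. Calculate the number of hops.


Given: initial TTL = 128, received TTL = 23
Hops = initial TTL - received TTL
Hops = 128 - 23 = 105

105


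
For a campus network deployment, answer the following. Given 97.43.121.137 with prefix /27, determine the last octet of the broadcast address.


Given: IP = 97.43.121.137, prefix = /27
Host bits = 32 - 27 = 5
Network last octet = 137 AND mask = 128
Host part size = 2^5 - 1 = 31
Broadcast last octet = 128 OR 31 = 159

159


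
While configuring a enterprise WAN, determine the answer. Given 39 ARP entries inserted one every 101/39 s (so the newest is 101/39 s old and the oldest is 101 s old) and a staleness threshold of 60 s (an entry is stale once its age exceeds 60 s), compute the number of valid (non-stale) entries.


Ages are k * 101/39 s for k = 1..39 (spacing = 2.5897 s).
Entry k is valid iff k * 101/39 <= 60 iff k <= 39 * 60 / 101 = 23.1683
n_valid = floor(23.1683) = 23
(n_stale = 39 - 23 = 16)

23


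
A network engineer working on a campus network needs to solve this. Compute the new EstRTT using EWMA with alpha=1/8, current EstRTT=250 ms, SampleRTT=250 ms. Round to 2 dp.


Given: EstRTT = 250 ms, SampleRTT = 250 ms, alpha = 1/8
New EstRTT = (1 - alpha) * EstRTT + alpha * SampleRTT
(7/8) * 250 = 218.75
(1/8) * 250 = 31.25
New EstRTT = 218.75 + 31.25 = 250 ms -> 250.00 ms (2 dp)

250.00


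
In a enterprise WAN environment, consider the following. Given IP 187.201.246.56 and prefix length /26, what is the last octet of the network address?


Given: IP = 187.201.246.56, prefix = /26
Subnet mask = 255.255.255.192
Last octet of IP: 56
Last octet of mask: 192
Network last octet = 56 AND 192 = 0

0


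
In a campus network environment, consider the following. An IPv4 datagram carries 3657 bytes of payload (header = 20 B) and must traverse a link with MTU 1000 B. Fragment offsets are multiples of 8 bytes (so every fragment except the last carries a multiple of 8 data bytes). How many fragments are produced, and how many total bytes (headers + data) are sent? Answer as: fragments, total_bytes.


Max data per non-final fragment = floor((MTU - header)/8)*8 = floor((1000 - 20)/8)*8 = floor(980/8)*8 = 976 B
Final fragment needs no 8-byte alignment: it can carry up to MTU - header = 980 B
Non-final fragments needed = ceil((payload - 980) / 976) = ceil(2677/976) = ceil(2.7428) = 3
Number of fragments = 3 + 1 = 4
Fragment sizes (data): 3 * 976 B + 729 B (last, 729 <= 980 OK)
Total bytes sent = payload + n_frags * header = 3657 + 4*20 = 3657 + 80 = 3737 B

4, 3737


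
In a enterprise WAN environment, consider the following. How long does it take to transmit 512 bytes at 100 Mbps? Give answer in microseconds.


Given: packet = 512 bytes, bandwidth = 100 Mbps
Packet in bits = 512 * 8 = 4096 bits
Bandwidth = 100 * 10^6 = 100000000 bps
Time = 4096 / 100000000 seconds
Time in us = 4096 * 10^6 / 100000000 = 40.96

40.96


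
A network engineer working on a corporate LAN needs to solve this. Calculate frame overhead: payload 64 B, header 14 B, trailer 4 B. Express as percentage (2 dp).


Given: payload = 64 B, header = 14 B, trailer = 4 B
Overhead bytes = header + trailer = 14 + 4 = 18
Total frame = payload + overhead = 64 + 18 = 82
Overhead % = 18 / 82 * 100 = 21.9512% -> 21.95% (2 dp)

21.95


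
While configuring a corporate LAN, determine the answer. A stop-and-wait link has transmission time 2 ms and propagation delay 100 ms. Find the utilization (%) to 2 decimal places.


Given: Ttrans = 2 ms, Tprop = 100 ms
RTT = 2 * Tprop = 2 * 100 = 200 ms
U = Ttrans / (Ttrans + RTT)
U = 2 / (2 + 200)
U = 2 / 202 = 0.009901
U% = 0.99%

0.99


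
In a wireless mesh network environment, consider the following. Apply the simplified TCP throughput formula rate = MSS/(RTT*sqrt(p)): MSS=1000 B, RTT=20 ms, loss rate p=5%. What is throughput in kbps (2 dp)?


Given: MSS = 1000 bytes, RTT = 20 ms, loss = 5%
RTT in seconds = 20 / 1000 = 0.02
Loss rate = 5% = 0.05
sqrt(loss) = sqrt(0.05) = 0.223606797750
Throughput (bytes/s) = 1000 / (0.02 * 0.223606797750) = 223606.7977
Throughput (kbps) = 223606.7977 * 8 / 1000 = 1788.854382 -> 1788.85 kbps (2 dp)

1788.85


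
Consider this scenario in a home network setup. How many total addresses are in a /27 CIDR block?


Given: CIDR prefix /27
Host bits = 32 - 27 = 5
Total addresses = 2^5 = 32

32


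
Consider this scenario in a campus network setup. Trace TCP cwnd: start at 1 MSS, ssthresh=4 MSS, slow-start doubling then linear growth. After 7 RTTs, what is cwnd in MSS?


RTT 0: cwnd = 1 MSS (initial)
RTT 1: cwnd = 2 MSS (slow start, doubled)
RTT 2: cwnd = 4 MSS (slow start, doubled)
RTT 3: cwnd = 5 MSS (congestion avoidance, +1)
RTT 4: cwnd = 6 MSS (congestion avoidance, +1)
RTT 5: cwnd = 7 MSS (congestion avoidance, +1)
RTT 6: cwnd = 8 MSS (congestion avoidance, +1)
RTT 7: cwnd = 9 MSS (congestion avoidance, +1)

9


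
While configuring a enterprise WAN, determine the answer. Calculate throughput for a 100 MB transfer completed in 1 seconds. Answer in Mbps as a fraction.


Given: file = 100 MB, time = 1 s
File in Mb = 100 * 8 = 800 Mb
Throughput = 800 / 1 Mbps
Throughput = 800 Mbps

800


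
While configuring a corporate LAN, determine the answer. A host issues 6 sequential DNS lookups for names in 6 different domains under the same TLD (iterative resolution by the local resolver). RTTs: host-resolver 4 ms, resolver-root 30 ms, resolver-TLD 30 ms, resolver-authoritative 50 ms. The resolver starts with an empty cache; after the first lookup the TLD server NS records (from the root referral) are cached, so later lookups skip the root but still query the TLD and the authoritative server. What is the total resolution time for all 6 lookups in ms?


Lookup 1 (cold cache): local + root + TLD + auth = 4 + 30 + 30 + 50 = 114 ms
Lookups 2..6 (TLD NS cached -> skip root; new domain -> still ask TLD and auth): local + TLD + auth = 4 + 30 + 50 = 84 ms each
Remaining 5 lookups: 5 * 84 = 420 ms
Total = 114 + 420 = 534 ms

534


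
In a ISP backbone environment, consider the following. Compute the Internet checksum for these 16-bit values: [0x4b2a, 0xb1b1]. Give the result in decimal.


Given words: [0x4b2a, 0xb1b1]
Step 1: Sum all words
Raw sum = 19242 + 45489 = 64731
One's complement = ~64731 & 0xFFFF = 804

804


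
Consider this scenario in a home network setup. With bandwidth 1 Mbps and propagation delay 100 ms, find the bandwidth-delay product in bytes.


Given: bandwidth = 1 Mbps, delay = 100 ms
BDP in bits = 1 * 10^6 * 100 / 1000
BDP in bits = 100000
BDP in bytes = 100000 / 8 = 12500

12500


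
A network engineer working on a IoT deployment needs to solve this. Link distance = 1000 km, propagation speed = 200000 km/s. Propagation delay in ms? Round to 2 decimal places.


Given: distance = 1000 km, speed = 200000 km/s
Delay = distance / speed = 1000 / 200000 seconds
Delay in ms = 1000 * 1000 / 200000
Delay = 5.0000 ms
Rounded to 2 dp = 5.00 ms

5.00


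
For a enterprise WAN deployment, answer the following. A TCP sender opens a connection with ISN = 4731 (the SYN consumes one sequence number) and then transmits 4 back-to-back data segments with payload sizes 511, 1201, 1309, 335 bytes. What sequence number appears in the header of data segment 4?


The SYN occupies sequence number ISN = 4731, so the first data byte is ISN + 1 = 4732.
SEQ of data segment i = (ISN + 1) + sum of payload sizes of segments 1..i-1.
Segment 1: SEQ = 4732, payload = 511 bytes
Segment 2: SEQ = 5243, payload = 1201 bytes
Segment 3: SEQ = 6444, payload = 1309 bytes
Segment 4: SEQ = 7753, payload = 335 bytes
SEQ of segment 4 = 4732 + 511 + 1201 + 1309 = 7753

7753


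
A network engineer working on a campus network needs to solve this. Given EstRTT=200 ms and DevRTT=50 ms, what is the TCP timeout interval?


Given: EstRTT = 200 ms, DevRTT = 50 ms
Timeout = EstRTT + 4 * DevRTT
4 * DevRTT = 4 * 50 = 200
Timeout = 200 + 200 = 400 ms

400


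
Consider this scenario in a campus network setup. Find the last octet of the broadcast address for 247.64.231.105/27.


Given: IP = 247.64.231.105, prefix = /27
Host bits = 32 - 27 = 5
Network last octet = 105 AND mask = 96
Host part size = 2^5 - 1 = 31
Broadcast last octet = 96 OR 31 = 127

127


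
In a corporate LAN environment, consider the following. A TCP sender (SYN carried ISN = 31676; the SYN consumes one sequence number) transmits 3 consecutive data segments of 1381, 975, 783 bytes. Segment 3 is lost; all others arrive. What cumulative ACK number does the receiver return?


SYN uses sequence number 31676; first data byte = ISN + 1 = 31677.
Segment 1: SEQ = 31677, len = 1381 B, covers [31677, 33057]
Segment 2: SEQ = 33058, len = 975 B, covers [33058, 34032]
Segment 3: SEQ = 34033, len = 783 B, covers [34033, 34815] [LOST]
In-order data received: bytes [31677, 34032] (segments 1..2).
Segment 3 missing -> gap begins at byte 34033.
Cumulative ACK = next expected in-order byte = 31677 + 1381 + 975 = 34033

34033


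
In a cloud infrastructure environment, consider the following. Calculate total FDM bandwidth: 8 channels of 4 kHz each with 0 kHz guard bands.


Given: 8 channels, 4 kHz each, guard = 0 kHz
Channel bandwidth = 8 * 4 = 32 kHz
Guard bands = 7 gaps * 0 kHz = 0 kHz
Total = 32 + 0 = 32 kHz

32


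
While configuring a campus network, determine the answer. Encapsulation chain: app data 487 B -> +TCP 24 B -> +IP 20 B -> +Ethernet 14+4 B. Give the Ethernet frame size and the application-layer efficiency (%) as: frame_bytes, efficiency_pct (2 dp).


TCP segment = 487 + 24 = 511 B
IP packet = 511 + 20 = 531 B
Ethernet frame = 531 + 14 + 4 = 549 B
Efficiency = app / frame = 487 / 549 = 0.887067 = 88.7067% -> 88.71% (2 dp)

549, 88.71


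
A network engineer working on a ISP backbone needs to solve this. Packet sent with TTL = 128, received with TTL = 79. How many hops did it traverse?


Given: initial TTL = 128, received TTL = 79
Hops = initial TTL - received TTL
Hops = 128 - 79 = 49

49


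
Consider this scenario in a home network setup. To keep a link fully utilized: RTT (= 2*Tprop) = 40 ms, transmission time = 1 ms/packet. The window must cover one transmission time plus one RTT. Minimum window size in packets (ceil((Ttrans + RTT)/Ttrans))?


Given: Ttrans = 1 ms, RTT = 40 ms (= 2 * Tprop, Tprop = 20 ms)
Time until first ACK returns = Ttrans + RTT = 1 + 40 = 41 ms
Need W * Ttrans >= Ttrans + RTT  ->  W >= (Ttrans + RTT) / Ttrans
(Ttrans + RTT) / Ttrans = 41 / 1 = 41
W_min = ceil(41) = 41

41


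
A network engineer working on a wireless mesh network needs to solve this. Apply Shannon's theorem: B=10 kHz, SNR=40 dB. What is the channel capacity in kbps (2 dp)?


Given: B = 10 kHz, SNR = 40 dB
SNR linear = 10^(40/10) = 10000
1 + SNR = 10001
log2(10001) = 13.2878566418
C = 10 * 1000 * 13.2878566418 = 132878.5664 bps
C = 132.878566 kbps -> 132.88 kbps (2 dp)

132.88


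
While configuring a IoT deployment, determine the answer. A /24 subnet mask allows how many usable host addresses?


Given: subnet mask /24
Host bits = 32 - 24 = 8
Total addresses = 2^8 = 256
Usable hosts = 256 - 2 (network + broadcast) = 254

254


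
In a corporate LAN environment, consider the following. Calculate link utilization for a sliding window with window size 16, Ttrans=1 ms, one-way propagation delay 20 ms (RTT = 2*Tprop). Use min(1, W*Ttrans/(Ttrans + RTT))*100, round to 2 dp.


Given: W = 16, Ttrans = 1 ms, RTT = 40 ms (= 2 * Tprop, Tprop = 20 ms)
Cycle time = Ttrans + RTT = 1 + 40 = 41 ms (first packet sent until its ACK returns)
W * Ttrans = 16 * 1 = 16 ms of sending per cycle
W * Ttrans / (Ttrans + RTT) = 16 / 41 = 0.390244
U = min(1, 0.390244) = 0.390244
U% = 39.02%

39.02


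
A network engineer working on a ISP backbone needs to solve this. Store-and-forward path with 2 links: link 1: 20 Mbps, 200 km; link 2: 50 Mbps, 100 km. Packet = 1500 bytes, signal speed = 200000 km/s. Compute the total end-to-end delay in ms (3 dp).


Packet = 1500 bytes = 12000 bits. Store-and-forward: sum (t_trans + t_prop) per link.
Link 1: t_trans = 12000/(20*10^6) s = 0.6000 ms; t_prop = 200/200000 s = 1.0000 ms; subtotal = 1.6000 ms
Link 2: t_trans = 12000/(50*10^6) s = 0.2400 ms; t_prop = 100/200000 s = 0.5000 ms; subtotal = 0.7400 ms
End-to-end = 1.6000 + 0.7400 = 2.3400 ms -> 2.340 ms (3 dp)

2.340


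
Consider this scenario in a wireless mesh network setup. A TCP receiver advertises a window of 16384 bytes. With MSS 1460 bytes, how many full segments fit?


Given: RWND = 16384 bytes, MSS = 1460 bytes
Full segments = floor(RWND / MSS)
Full segments = floor(16384 / 1460)
Full segments = floor(11.2219) = 11

11


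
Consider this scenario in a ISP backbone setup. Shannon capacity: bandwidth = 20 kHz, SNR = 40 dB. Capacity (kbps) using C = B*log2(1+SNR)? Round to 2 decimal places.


Given: B = 20 kHz, SNR = 40 dB
SNR linear = 10^(40/10) = 10000
1 + SNR = 10001
log2(10001) = 13.2878566418
C = 20 * 1000 * 13.2878566418 = 265757.1328 bps
C = 265.757133 kbps -> 265.76 kbps (2 dp)

265.76


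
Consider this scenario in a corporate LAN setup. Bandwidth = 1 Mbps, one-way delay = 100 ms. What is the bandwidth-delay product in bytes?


Given: bandwidth = 1 Mbps, delay = 100 ms
BDP in bits = 1 * 10^6 * 100 / 1000
BDP in bits = 100000
BDP in bytes = 100000 / 8 = 12500

12500


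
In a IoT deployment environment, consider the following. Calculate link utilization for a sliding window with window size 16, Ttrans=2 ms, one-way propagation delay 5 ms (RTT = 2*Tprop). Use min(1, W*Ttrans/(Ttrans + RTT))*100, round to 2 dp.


Given: W = 16, Ttrans = 2 ms, RTT = 10 ms (= 2 * Tprop, Tprop = 5 ms)
Cycle time = Ttrans + RTT = 2 + 10 = 12 ms (first packet sent until its ACK returns)
W * Ttrans = 16 * 2 = 32 ms of sending per cycle
W * Ttrans / (Ttrans + RTT) = 32 / 12 = 2.666667
U = min(1, 2.666667) = 1.000000
U% = 100.00%

100.00


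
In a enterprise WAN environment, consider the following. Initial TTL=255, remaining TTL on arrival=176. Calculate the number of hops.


Given: initial TTL = 255, received TTL = 176
Hops = initial TTL - received TTL
Hops = 255 - 176 = 79

79


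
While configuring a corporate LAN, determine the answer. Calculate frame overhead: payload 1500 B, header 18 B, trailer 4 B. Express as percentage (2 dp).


Given: payload = 1500 B, header = 18 B, trailer = 4 B
Overhead bytes = header + trailer = 18 + 4 = 22
Total frame = payload + overhead = 1500 + 22 = 1522
Overhead % = 22 / 1522 * 100 = 1.4455% -> 1.45% (2 dp)

1.45


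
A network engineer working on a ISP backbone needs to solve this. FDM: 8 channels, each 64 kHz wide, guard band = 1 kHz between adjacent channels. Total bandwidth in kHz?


Given: 8 channels, 64 kHz each, guard = 1 kHz
Channel bandwidth = 8 * 64 = 512 kHz
Guard bands = 7 gaps * 1 kHz = 7 kHz
Total = 512 + 7 = 519 kHz

519


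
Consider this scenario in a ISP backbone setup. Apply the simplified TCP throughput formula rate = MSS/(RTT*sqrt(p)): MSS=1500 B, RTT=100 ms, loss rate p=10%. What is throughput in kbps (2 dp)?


Given: MSS = 1500 bytes, RTT = 100 ms, loss = 10%
RTT in seconds = 100 / 1000 = 0.1
Loss rate = 10% = 0.1
sqrt(loss) = sqrt(0.1) = 0.316227766017
Throughput (bytes/s) = 1500 / (0.1 * 0.316227766017) = 47434.1649
Throughput (kbps) = 47434.1649 * 8 / 1000 = 379.473319 -> 379.47 kbps (2 dp)

379.47


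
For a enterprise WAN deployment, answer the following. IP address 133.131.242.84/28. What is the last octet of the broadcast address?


Given: IP = 133.131.242.84, prefix = /28
Host bits = 32 - 28 = 4
Network last octet = 84 AND mask = 80
Host part size = 2^4 - 1 = 15
Broadcast last octet = 80 OR 15 = 95

95


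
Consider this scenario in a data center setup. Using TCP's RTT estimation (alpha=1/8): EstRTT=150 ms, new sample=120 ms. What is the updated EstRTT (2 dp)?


Given: EstRTT = 150 ms, SampleRTT = 120 ms, alpha = 1/8
New EstRTT = (1 - alpha) * EstRTT + alpha * SampleRTT
(7/8) * 150 = 131.25
(1/8) * 120 = 15
New EstRTT = 131.25 + 15 = 146.25 ms -> 146.25 ms (2 dp)

146.25


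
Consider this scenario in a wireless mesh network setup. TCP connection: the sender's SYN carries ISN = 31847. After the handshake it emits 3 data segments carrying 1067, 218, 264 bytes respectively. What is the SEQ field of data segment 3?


The SYN occupies sequence number ISN = 31847, so the first data byte is ISN + 1 = 31848.
SEQ of data segment i = (ISN + 1) + sum of payload sizes of segments 1..i-1.
Segment 1: SEQ = 31848, payload = 1067 bytes
Segment 2: SEQ = 32915, payload = 218 bytes
Segment 3: SEQ = 33133, payload = 264 bytes
SEQ of segment 3 = 31848 + 1067 + 218 = 33133

33133


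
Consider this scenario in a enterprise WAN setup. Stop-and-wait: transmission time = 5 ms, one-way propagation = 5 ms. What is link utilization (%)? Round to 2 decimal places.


Given: Ttrans = 5 ms, Tprop = 5 ms
RTT = 2 * Tprop = 2 * 5 = 10 ms
U = Ttrans / (Ttrans + RTT)
U = 5 / (5 + 10)
U = 5 / 15 = 0.333333
U% = 33.33%

33.33


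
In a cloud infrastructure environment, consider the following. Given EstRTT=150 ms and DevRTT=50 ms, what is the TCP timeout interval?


Given: EstRTT = 150 ms, DevRTT = 50 ms
Timeout = EstRTT + 4 * DevRTT
4 * DevRTT = 4 * 50 = 200
Timeout = 150 + 200 = 350 ms

350


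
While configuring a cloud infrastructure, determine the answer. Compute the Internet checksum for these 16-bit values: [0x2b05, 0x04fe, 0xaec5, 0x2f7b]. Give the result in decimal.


Given words: [0x2b05, 0x04fe, 0xaec5, 0x2f7b]
Step 1: Sum all words
Raw sum = 11013 + 1278 + 44741 + 12155 = 69187
Step 2: Fold carry: (3651 + 1) = 3652
One's complement = ~3652 & 0xFFFF = 61883

61883


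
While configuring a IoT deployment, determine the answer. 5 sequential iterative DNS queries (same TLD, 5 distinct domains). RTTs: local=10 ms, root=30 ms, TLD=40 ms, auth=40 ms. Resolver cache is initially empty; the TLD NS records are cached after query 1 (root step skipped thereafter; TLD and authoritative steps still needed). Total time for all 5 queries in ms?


Lookup 1 (cold cache): local + root + TLD + auth = 10 + 30 + 40 + 40 = 120 ms
Lookups 2..5 (TLD NS cached -> skip root; new domain -> still ask TLD and auth): local + TLD + auth = 10 + 40 + 40 = 90 ms each
Remaining 4 lookups: 4 * 90 = 360 ms
Total = 120 + 360 = 480 ms

480


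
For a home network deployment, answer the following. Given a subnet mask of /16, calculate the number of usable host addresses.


Given: subnet mask /16
Host bits = 32 - 16 = 16
Total addresses = 2^16 = 65536
Usable hosts = 65536 - 2 (network + broadcast) = 65534

65534


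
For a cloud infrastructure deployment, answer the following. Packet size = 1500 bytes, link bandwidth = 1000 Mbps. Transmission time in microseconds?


Given: packet = 1500 bytes, bandwidth = 1000 Mbps
Packet in bits = 1500 * 8 = 12000 bits
Bandwidth = 1000 * 10^6 = 1000000000 bps
Time = 12000 / 1000000000 seconds
Time in us = 12000 * 10^6 / 1000000000 = 12

12


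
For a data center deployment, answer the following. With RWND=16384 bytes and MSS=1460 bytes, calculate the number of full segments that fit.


Given: RWND = 16384 bytes, MSS = 1460 bytes
Full segments = floor(RWND / MSS)
Full segments = floor(16384 / 1460)
Full segments = floor(11.2219) = 11

11


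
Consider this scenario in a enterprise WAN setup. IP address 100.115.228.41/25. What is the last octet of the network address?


Given: IP = 100.115.228.41, prefix = /25
Subnet mask = 255.255.255.128
Last octet of IP: 41
Last octet of mask: 128
Network last octet = 41 AND 128 = 0

0


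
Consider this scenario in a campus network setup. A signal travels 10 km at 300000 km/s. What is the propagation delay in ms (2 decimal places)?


Given: distance = 10 km, speed = 300000 km/s
Delay = distance / speed = 10 / 300000 seconds
Delay in ms = 10 * 1000 / 300000
Delay = 0.0333 ms
Rounded to 2 dp = 0.03 ms

0.03


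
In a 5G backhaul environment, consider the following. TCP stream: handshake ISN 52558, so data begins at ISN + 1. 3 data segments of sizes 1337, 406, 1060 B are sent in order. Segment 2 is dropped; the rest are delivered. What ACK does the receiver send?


SYN uses sequence number 52558; first data byte = ISN + 1 = 52559.
Segment 1: SEQ = 52559, len = 1337 B, covers [52559, 53895]
Segment 2: SEQ = 53896, len = 406 B, covers [53896, 54301] [LOST]
Segment 3: SEQ = 54302, len = 1060 B, covers [54302, 55361]
In-order data received: bytes [52559, 53895] (segments 1..1).
Segment 2 missing -> gap begins at byte 53896; later segments buffered out of order.
Cumulative ACK = next expected in-order byte = 52559 + 1337 = 53896

53896


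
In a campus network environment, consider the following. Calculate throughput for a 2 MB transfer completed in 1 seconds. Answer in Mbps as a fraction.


Given: file = 2 MB, time = 1 s
File in Mb = 2 * 8 = 16 Mb
Throughput = 16 / 1 Mbps
Throughput = 16 Mbps

16


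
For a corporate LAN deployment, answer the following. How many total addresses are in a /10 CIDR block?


Given: CIDR prefix /10
Host bits = 32 - 10 = 22
Total addresses = 2^22 = 4194304

4194304


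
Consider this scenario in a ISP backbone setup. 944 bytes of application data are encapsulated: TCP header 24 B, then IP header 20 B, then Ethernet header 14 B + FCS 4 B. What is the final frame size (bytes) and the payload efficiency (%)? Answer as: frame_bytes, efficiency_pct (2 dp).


TCP segment = 944 + 24 = 968 B
IP packet = 968 + 20 = 988 B
Ethernet frame = 988 + 14 + 4 = 1006 B
Efficiency = app / frame = 944 / 1006 = 0.938370 = 93.8370% -> 93.84% (2 dp)

1006, 93.84


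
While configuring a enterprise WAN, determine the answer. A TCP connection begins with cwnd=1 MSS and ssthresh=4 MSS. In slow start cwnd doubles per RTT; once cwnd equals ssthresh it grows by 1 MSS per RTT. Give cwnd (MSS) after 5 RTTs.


RTT 0: cwnd = 1 MSS (initial)
RTT 1: cwnd = 2 MSS (slow start, doubled)
RTT 2: cwnd = 4 MSS (slow start, doubled)
RTT 3: cwnd = 5 MSS (congestion avoidance, +1)
RTT 4: cwnd = 6 MSS (congestion avoidance, +1)
RTT 5: cwnd = 7 MSS (congestion avoidance, +1)

7


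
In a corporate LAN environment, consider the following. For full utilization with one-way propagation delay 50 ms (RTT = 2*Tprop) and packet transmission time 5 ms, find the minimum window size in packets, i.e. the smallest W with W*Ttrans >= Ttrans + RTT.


Given: Ttrans = 5 ms, RTT = 100 ms (= 2 * Tprop, Tprop = 50 ms)
Time until first ACK returns = Ttrans + RTT = 5 + 100 = 105 ms
Need W * Ttrans >= Ttrans + RTT  ->  W >= (Ttrans + RTT) / Ttrans
(Ttrans + RTT) / Ttrans = 105 / 5 = 21
W_min = ceil(21) = 21

21


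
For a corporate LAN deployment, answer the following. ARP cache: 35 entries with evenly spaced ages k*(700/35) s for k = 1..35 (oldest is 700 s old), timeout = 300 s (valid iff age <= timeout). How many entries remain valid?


Ages are k * 700/35 s for k = 1..35 (spacing = 20.0000 s).
Entry k is valid iff k * 700/35 <= 300 iff k <= 35 * 300 / 700 = 15.0000
n_valid = floor(15.0000) = 15
(n_stale = 35 - 15 = 20)

15


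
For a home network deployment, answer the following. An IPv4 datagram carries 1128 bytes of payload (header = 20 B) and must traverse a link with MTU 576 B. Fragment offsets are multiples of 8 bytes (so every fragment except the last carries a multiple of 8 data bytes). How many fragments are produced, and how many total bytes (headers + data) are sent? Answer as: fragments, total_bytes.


Max data per non-final fragment = floor((MTU - header)/8)*8 = floor((576 - 20)/8)*8 = floor(556/8)*8 = 552 B
Final fragment needs no 8-byte alignment: it can carry up to MTU - header = 556 B
Non-final fragments needed = ceil((payload - 556) / 552) = ceil(572/552) = ceil(1.0362) = 2
Number of fragments = 2 + 1 = 3
Fragment sizes (data): 2 * 552 B + 24 B (last, 24 <= 556 OK)
Total bytes sent = payload + n_frags * header = 1128 + 3*20 = 1128 + 60 = 1188 B

3, 1188


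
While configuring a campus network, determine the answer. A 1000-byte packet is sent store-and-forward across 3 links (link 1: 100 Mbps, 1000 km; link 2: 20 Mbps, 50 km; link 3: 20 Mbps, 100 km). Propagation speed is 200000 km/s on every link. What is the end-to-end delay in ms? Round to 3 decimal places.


Packet = 1000 bytes = 8000 bits. Store-and-forward: sum (t_trans + t_prop) per link.
Link 1: t_trans = 8000/(100*10^6) s = 0.0800 ms; t_prop = 1000/200000 s = 5.0000 ms; subtotal = 5.0800 ms
Link 2: t_trans = 8000/(20*10^6) s = 0.4000 ms; t_prop = 50/200000 s = 0.2500 ms; subtotal = 0.6500 ms
Link 3: t_trans = 8000/(20*10^6) s = 0.4000 ms; t_prop = 100/200000 s = 0.5000 ms; subtotal = 0.9000 ms
End-to-end = 5.0800 + 0.6500 + 0.9000 = 6.6300 ms -> 6.630 ms (3 dp)

6.630


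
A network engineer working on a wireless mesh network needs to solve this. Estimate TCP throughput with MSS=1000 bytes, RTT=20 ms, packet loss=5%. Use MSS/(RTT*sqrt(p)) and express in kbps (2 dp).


Given: MSS = 1000 bytes, RTT = 20 ms, loss = 5%
RTT in seconds = 20 / 1000 = 0.02
Loss rate = 5% = 0.05
sqrt(loss) = sqrt(0.05) = 0.223606797750
Throughput (bytes/s) = 1000 / (0.02 * 0.223606797750) = 223606.7977
Throughput (kbps) = 223606.7977 * 8 / 1000 = 1788.854382 -> 1788.85 kbps (2 dp)

1788.85


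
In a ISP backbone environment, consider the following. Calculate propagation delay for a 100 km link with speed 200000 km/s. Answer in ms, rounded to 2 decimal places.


Given: distance = 100 km, speed = 200000 km/s
Delay = distance / speed = 100 / 200000 seconds
Delay in ms = 100 * 1000 / 200000
Delay = 0.5000 ms
Rounded to 2 dp = 0.50 ms

0.50


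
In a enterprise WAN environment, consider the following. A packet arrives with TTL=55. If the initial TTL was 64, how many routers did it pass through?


Given: initial TTL = 64, received TTL = 55
Hops = initial TTL - received TTL
Hops = 64 - 55 = 9

9


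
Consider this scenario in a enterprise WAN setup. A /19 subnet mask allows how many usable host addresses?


Given: subnet mask /19
Host bits = 32 - 19 = 13
Total addresses = 2^13 = 8192
Usable hosts = 8192 - 2 (network + broadcast) = 8190

8190


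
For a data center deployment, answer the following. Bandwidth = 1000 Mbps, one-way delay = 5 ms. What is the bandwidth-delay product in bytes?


Given: bandwidth = 1000 Mbps, delay = 5 ms
BDP in bits = 1000 * 10^6 * 5 / 1000
BDP in bits = 5000000
BDP in bytes = 5000000 / 8 = 625000

625000


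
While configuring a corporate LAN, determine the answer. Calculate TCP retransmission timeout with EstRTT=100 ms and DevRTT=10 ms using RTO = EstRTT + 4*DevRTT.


Given: EstRTT = 100 ms, DevRTT = 10 ms
Timeout = EstRTT + 4 * DevRTT
4 * DevRTT = 4 * 10 = 40
Timeout = 100 + 40 = 140 ms

140


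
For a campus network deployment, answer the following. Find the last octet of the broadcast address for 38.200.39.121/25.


Given: IP = 38.200.39.121, prefix = /25
Host bits = 32 - 25 = 7
Network last octet = 121 AND mask = 0
Host part size = 2^7 - 1 = 127
Broadcast last octet = 0 OR 127 = 127

127


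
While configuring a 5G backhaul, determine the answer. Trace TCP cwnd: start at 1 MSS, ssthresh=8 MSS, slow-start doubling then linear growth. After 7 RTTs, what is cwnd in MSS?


RTT 0: cwnd = 1 MSS (initial)
RTT 1: cwnd = 2 MSS (slow start, doubled)
RTT 2: cwnd = 4 MSS (slow start, doubled)
RTT 3: cwnd = 8 MSS (slow start, doubled)
RTT 4: cwnd = 9 MSS (congestion avoidance, +1)
RTT 5: cwnd = 10 MSS (congestion avoidance, +1)
RTT 6: cwnd = 11 MSS (congestion avoidance, +1)
RTT 7: cwnd = 12 MSS (congestion avoidance, +1)

12


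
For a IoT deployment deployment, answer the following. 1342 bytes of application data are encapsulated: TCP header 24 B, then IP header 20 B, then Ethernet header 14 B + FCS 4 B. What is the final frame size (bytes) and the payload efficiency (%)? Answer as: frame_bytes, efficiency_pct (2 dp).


TCP segment = 1342 + 24 = 1366 B
IP packet = 1366 + 20 = 1386 B
Ethernet frame = 1386 + 14 + 4 = 1404 B
Efficiency = app / frame = 1342 / 1404 = 0.955840 = 95.5840% -> 95.58% (2 dp)

1404, 95.58


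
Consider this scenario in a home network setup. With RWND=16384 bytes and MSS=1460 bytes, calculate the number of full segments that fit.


Given: RWND = 16384 bytes, MSS = 1460 bytes
Full segments = floor(RWND / MSS)
Full segments = floor(16384 / 1460)
Full segments = floor(11.2219) = 11

11


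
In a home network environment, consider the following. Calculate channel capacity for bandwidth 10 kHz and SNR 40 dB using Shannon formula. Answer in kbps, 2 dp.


Given: B = 10 kHz, SNR = 40 dB
SNR linear = 10^(40/10) = 10000
1 + SNR = 10001
log2(10001) = 13.2878566418
C = 10 * 1000 * 13.2878566418 = 132878.5664 bps
C = 132.878566 kbps -> 132.88 kbps (2 dp)

132.88


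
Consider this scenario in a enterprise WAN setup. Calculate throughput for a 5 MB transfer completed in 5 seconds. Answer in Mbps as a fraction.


Given: file = 5 MB, time = 5 s
File in Mb = 5 * 8 = 40 Mb
Throughput = 40 / 5 Mbps
Throughput = 8 Mbps

8


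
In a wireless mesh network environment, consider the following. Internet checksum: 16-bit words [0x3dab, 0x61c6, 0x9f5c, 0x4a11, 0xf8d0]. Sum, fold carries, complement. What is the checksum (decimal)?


Given words: [0x3dab, 0x61c6, 0x9f5c, 0x4a11, 0xf8d0]
Step 1: Sum all words
Raw sum = 15787 + 25030 + 40796 + 18961 + 63696 = 164270
Step 2: Fold carry: (33198 + 2) = 33200
One's complement = ~33200 & 0xFFFF = 32335

32335


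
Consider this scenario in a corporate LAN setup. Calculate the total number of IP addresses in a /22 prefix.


Given: CIDR prefix /22
Host bits = 32 - 22 = 10
Total addresses = 2^10 = 1024

1024


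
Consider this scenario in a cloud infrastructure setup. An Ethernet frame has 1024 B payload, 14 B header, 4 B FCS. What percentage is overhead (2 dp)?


Given: payload = 1024 B, header = 14 B, trailer = 4 B
Overhead bytes = header + trailer = 14 + 4 = 18
Total frame = payload + overhead = 1024 + 18 = 1042
Overhead % = 18 / 1042 * 100 = 1.7274% -> 1.73% (2 dp)

1.73


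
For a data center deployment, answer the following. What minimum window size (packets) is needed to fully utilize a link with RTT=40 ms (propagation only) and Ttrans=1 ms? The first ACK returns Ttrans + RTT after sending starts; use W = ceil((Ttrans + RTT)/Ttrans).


Given: Ttrans = 1 ms, RTT = 40 ms (= 2 * Tprop, Tprop = 20 ms)
Time until first ACK returns = Ttrans + RTT = 1 + 40 = 41 ms
Need W * Ttrans >= Ttrans + RTT  ->  W >= (Ttrans + RTT) / Ttrans
(Ttrans + RTT) / Ttrans = 41 / 1 = 41
W_min = ceil(41) = 41

41


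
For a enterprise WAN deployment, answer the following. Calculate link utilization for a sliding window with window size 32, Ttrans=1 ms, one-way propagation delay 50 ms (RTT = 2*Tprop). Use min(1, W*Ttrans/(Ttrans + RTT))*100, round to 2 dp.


Given: W = 32, Ttrans = 1 ms, RTT = 100 ms (= 2 * Tprop, Tprop = 50 ms)
Cycle time = Ttrans + RTT = 1 + 100 = 101 ms (first packet sent until its ACK returns)
W * Ttrans = 32 * 1 = 32 ms of sending per cycle
W * Ttrans / (Ttrans + RTT) = 32 / 101 = 0.316832
U = min(1, 0.316832) = 0.316832
U% = 31.68%

31.68


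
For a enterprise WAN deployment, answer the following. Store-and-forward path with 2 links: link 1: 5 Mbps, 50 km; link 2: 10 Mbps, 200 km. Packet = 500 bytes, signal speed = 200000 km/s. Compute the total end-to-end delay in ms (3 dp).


Packet = 500 bytes = 4000 bits. Store-and-forward: sum (t_trans + t_prop) per link.
Link 1: t_trans = 4000/(5*10^6) s = 0.8000 ms; t_prop = 50/200000 s = 0.2500 ms; subtotal = 1.0500 ms
Link 2: t_trans = 4000/(10*10^6) s = 0.4000 ms; t_prop = 200/200000 s = 1.0000 ms; subtotal = 1.4000 ms
End-to-end = 1.0500 + 1.4000 = 2.4500 ms -> 2.450 ms (3 dp)

2.450


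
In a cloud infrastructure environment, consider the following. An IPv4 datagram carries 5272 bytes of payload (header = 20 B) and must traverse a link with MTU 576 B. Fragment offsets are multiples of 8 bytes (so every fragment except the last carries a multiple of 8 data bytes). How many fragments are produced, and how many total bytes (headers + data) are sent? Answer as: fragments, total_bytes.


Max data per non-final fragment = floor((MTU - header)/8)*8 = floor((576 - 20)/8)*8 = floor(556/8)*8 = 552 B
Final fragment needs no 8-byte alignment: it can carry up to MTU - header = 556 B
Non-final fragments needed = ceil((payload - 556) / 552) = ceil(4716/552) = ceil(8.5435) = 9
Number of fragments = 9 + 1 = 10
Fragment sizes (data): 9 * 552 B + 304 B (last, 304 <= 556 OK)
Total bytes sent = payload + n_frags * header = 5272 + 10*20 = 5272 + 200 = 5472 B

10, 5472
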